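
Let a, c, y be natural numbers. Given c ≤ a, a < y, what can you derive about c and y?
c < y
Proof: Since c ≤ a and a < y, by transitivity, c < y.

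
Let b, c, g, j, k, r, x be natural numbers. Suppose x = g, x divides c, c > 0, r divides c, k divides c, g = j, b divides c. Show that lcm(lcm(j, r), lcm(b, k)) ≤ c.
x = g and x divides c, therefore g divides c. g = j, so j divides c. Since r divides c, lcm(j, r) divides c. Since b divides c and k divides c, lcm(b, k) divides c. lcm(j, r) divides c, so lcm(lcm(j, r), lcm(b, k)) divides c. Since c > 0, lcm(lcm(j, r), lcm(b, k)) ≤ c.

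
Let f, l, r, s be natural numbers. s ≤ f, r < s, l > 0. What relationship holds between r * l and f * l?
r * l < f * l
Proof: r < s and s ≤ f, thus r < f. Combining with l > 0, by multiplying by a positive, r * l < f * l.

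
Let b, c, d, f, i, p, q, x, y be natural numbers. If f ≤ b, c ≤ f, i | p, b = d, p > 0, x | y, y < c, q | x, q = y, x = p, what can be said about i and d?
i < d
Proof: i | p and p > 0, thus i ≤ p. q = y and q | x, therefore y | x. x | y, so y = x. Since x = p, y = p. y < c, so p < c. c ≤ f and f ≤ b, therefore c ≤ b. b = d, so c ≤ d. Since p < c, p < d. i ≤ p, so i < d.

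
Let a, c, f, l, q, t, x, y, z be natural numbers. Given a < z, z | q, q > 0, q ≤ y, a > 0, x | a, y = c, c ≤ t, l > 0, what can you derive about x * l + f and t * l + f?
x * l + f < t * l + f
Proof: x | a and a > 0, so x ≤ a. Since z | q and q > 0, z ≤ q. y = c and q ≤ y, so q ≤ c. c ≤ t, so q ≤ t. Since z ≤ q, z ≤ t. Since a < z, a < t. Since x ≤ a, x < t. l > 0, so x * l < t * l. Then x * l + f < t * l + f.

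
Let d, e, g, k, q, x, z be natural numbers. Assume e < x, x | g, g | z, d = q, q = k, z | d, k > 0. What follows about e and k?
e < k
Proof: d = q and q = k, therefore d = k. Since z | d, z | k. Since g | z, g | k. x | g, so x | k. k > 0, so x ≤ k. e < x, so e < k.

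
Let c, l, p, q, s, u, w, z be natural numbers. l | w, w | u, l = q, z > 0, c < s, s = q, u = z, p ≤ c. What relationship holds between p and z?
p < z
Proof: Since s = q and c < s, c < q. Since l = q and l | w, q | w. Since u = z and w | u, w | z. Since q | w, q | z. Since z > 0, q ≤ z. Since c < q, c < z. Since p ≤ c, p < z.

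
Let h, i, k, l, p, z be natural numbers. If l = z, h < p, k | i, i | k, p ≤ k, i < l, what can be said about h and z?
h < z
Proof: k | i and i | k, so k = i. p ≤ k, so p ≤ i. Since i < l, p < l. Since h < p, h < l. Because l = z, h < z.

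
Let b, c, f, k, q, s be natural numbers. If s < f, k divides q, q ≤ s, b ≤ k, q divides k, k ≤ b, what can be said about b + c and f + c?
b + c < f + c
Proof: q divides k and k divides q, therefore q = k. k ≤ b and b ≤ k, thus k = b. q = k, so q = b. q ≤ s and s < f, so q < f. q = b, so b < f. Then b + c < f + c.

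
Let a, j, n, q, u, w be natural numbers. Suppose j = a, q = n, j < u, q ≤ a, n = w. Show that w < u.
q = n and n = w, thus q = w. Because j = a and j < u, a < u. q ≤ a, so q < u. Since q = w, w < u.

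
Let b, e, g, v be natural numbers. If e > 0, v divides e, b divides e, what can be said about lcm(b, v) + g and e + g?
lcm(b, v) + g ≤ e + g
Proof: From b divides e and v divides e, lcm(b, v) divides e. e > 0, so lcm(b, v) ≤ e. Then lcm(b, v) + g ≤ e + g.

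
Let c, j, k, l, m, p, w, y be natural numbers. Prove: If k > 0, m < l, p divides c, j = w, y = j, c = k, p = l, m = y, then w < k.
m = y and y = j, hence m = j. From m < l, j < l. j = w, so w < l. Since p = l and p divides c, l divides c. Since c = k, l divides k. Since k > 0, l ≤ k. Because w < l, w < k.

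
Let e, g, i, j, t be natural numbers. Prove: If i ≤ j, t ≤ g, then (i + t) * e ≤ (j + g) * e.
i ≤ j and t ≤ g, therefore i + t ≤ j + g. By multiplying by a non-negative, (i + t) * e ≤ (j + g) * e.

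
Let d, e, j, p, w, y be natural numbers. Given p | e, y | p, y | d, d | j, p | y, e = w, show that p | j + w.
y | p and p | y, thus y = p. Since y | d, p | d. Since d | j, p | j. Because e = w and p | e, p | w. p | j, so p | j + w.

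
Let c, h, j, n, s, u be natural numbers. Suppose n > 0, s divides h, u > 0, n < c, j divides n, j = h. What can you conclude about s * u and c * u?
s * u < c * u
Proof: From j = h and j divides n, h divides n. Since s divides h, s divides n. n > 0, so s ≤ n. Since n < c, s < c. Because u > 0, by multiplying by a positive, s * u < c * u.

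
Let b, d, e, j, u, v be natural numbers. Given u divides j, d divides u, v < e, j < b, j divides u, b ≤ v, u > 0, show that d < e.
d divides u and u > 0, hence d ≤ u. j divides u and u divides j, therefore j = u. From j < b and b ≤ v, j < v. Since v < e, j < e. j = u, so u < e. Since d ≤ u, d < e.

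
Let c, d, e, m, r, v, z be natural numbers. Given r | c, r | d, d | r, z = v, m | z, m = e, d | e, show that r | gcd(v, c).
Because d | r and r | d, d = r. m = e and m | z, so e | z. From d | e, d | z. Since d = r, r | z. Since z = v, r | v. r | c, so r | gcd(v, c).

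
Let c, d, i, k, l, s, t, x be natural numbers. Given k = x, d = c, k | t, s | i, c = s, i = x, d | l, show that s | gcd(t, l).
Since i = x and s | i, s | x. Since k = x and k | t, x | t. Since s | x, s | t. d = c and d | l, so c | l. Because c = s, s | l. Since s | t, s | gcd(t, l).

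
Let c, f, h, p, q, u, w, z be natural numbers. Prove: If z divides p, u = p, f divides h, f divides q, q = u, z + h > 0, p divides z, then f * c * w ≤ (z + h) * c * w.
p divides z and z divides p, thus p = z. u = p, so u = z. q = u, so q = z. Since f divides q, f divides z. f divides h, so f divides z + h. Since z + h > 0, f ≤ z + h. By multiplying by a non-negative, f * c ≤ (z + h) * c. By multiplying by a non-negative, f * c * w ≤ (z + h) * c * w.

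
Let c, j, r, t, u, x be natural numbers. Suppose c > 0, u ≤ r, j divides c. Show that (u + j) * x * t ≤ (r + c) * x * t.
Since j divides c and c > 0, j ≤ c. u ≤ r, so u + j ≤ r + c. By multiplying by a non-negative, (u + j) * x ≤ (r + c) * x. By multiplying by a non-negative, (u + j) * x * t ≤ (r + c) * x * t.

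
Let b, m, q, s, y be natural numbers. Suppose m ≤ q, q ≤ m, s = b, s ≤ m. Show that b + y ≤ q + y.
Since m ≤ q and q ≤ m, m = q. s = b and s ≤ m, thus b ≤ m. m = q, so b ≤ q. Then b + y ≤ q + y.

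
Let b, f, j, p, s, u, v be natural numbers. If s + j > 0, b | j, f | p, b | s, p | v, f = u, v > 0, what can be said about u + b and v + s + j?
u + b ≤ v + s + j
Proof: f | p and p | v, hence f | v. f = u, so u | v. v > 0, so u ≤ v. Since b | s and b | j, b | s + j. s + j > 0, so b ≤ s + j. u ≤ v, so u + b ≤ v + s + j.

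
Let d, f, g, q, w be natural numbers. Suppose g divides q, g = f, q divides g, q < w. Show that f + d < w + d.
Because q divides g and g divides q, q = g. Since g = f, q = f. Since q < w, f < w. Then f + d < w + d.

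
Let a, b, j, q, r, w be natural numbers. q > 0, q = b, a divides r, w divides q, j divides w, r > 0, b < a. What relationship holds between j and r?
j < r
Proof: j divides w and w divides q, thus j divides q. q > 0, so j ≤ q. q = b, so j ≤ b. a divides r and r > 0, hence a ≤ r. Since b < a, b < r. j ≤ b, so j < r.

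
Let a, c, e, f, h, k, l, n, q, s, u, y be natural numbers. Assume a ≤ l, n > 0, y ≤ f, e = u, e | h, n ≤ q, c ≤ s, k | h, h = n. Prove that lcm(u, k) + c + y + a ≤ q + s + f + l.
From e = u and e | h, u | h. Because k | h, lcm(u, k) | h. h = n, so lcm(u, k) | n. n > 0, so lcm(u, k) ≤ n. n ≤ q, so lcm(u, k) ≤ q. c ≤ s and y ≤ f, therefore c + y ≤ s + f. Since a ≤ l, c + y + a ≤ s + f + l. lcm(u, k) ≤ q, so lcm(u, k) + c + y + a ≤ q + s + f + l.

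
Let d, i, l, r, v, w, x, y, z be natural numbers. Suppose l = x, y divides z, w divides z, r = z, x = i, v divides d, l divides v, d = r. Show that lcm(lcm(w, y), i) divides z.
Since w divides z and y divides z, lcm(w, y) divides z. Because d = r and r = z, d = z. From l = x and x = i, l = i. From l divides v and v divides d, l divides d. Since l = i, i divides d. d = z, so i divides z. Since lcm(w, y) divides z, lcm(lcm(w, y), i) divides z.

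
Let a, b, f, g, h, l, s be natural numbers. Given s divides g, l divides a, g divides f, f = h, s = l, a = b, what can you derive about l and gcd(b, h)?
l divides gcd(b, h)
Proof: a = b and l divides a, hence l divides b. Because s = l and s divides g, l divides g. f = h and g divides f, therefore g divides h. Since l divides g, l divides h. l divides b, so l divides gcd(b, h).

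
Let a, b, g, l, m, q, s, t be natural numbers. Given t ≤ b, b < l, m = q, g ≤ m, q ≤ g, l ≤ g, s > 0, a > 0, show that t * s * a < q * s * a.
From m = q and g ≤ m, g ≤ q. q ≤ g, so g = q. From l ≤ g, l ≤ q. b < l, so b < q. From t ≤ b, t < q. Since s > 0, by multiplying by a positive, t * s < q * s. Because a > 0, by multiplying by a positive, t * s * a < q * s * a.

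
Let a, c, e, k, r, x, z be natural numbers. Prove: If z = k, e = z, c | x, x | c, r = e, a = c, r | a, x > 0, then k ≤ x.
From c | x and x | c, c = x. a = c and r | a, so r | c. r = e, so e | c. Since c = x, e | x. x > 0, so e ≤ x. Since e = z, z ≤ x. z = k, so k ≤ x.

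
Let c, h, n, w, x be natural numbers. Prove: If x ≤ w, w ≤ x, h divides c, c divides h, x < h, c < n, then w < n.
From x ≤ w and w ≤ x, x = w. Since h divides c and c divides h, h = c. Since x < h, x < c. Since c < n, x < n. x = w, so w < n.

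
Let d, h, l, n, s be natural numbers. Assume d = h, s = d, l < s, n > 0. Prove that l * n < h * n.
Because s = d and d = h, s = h. Since l < s, l < h. Since n > 0, l * n < h * n.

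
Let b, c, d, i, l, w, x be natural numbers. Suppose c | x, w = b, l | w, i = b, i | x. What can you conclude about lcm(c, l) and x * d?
lcm(c, l) | x * d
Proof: Since w = b and l | w, l | b. Because i = b and i | x, b | x. Since l | b, l | x. Since c | x, lcm(c, l) | x. Then lcm(c, l) | x * d.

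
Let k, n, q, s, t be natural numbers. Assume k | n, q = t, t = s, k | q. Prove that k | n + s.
From q = t and t = s, q = s. Because k | q, k | s. k | n, so k | n + s.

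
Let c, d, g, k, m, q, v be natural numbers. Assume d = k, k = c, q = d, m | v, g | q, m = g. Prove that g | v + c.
From m = g and m | v, g | v. q = d and g | q, therefore g | d. From d = k, g | k. Because k = c, g | c. g | v, so g | v + c.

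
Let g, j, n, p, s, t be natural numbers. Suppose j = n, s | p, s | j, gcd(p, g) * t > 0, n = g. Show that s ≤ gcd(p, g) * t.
Since j = n and n = g, j = g. Since s | j, s | g. s | p, so s | gcd(p, g). Then s | gcd(p, g) * t. gcd(p, g) * t > 0, so s ≤ gcd(p, g) * t.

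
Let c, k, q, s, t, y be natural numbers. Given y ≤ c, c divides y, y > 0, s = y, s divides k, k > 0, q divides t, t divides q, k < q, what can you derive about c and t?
c < t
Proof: c divides y and y > 0, so c ≤ y. Since y ≤ c, y = c. s = y and s divides k, thus y divides k. Since y = c, c divides k. k > 0, so c ≤ k. q divides t and t divides q, therefore q = t. Since k < q, k < t. c ≤ k, so c < t.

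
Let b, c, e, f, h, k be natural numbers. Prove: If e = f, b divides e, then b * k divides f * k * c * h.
Because e = f and b divides e, b divides f. Then b * k divides f * k. Then b * k divides f * k * c. Then b * k divides f * k * c * h.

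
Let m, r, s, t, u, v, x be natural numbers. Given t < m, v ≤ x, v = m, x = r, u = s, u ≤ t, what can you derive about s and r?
s < r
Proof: Because u ≤ t and t < m, u < m. v = m and v ≤ x, hence m ≤ x. x = r, so m ≤ r. Since u < m, u < r. Since u = s, s < r.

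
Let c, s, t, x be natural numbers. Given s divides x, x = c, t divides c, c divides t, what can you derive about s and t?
s divides t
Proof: c divides t and t divides c, thus c = t. x = c, so x = t. Since s divides x, s divides t.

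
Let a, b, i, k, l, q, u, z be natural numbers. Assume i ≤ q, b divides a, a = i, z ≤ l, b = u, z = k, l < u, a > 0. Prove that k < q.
z = k and z ≤ l, therefore k ≤ l. Since l < u, k < u. Since b = u and b divides a, u divides a. a > 0, so u ≤ a. Because a = i, u ≤ i. k < u, so k < i. i ≤ q, so k < q.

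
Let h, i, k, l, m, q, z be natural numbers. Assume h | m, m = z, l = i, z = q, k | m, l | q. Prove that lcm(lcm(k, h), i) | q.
m = z and z = q, hence m = q. k | m and h | m, thus lcm(k, h) | m. Since m = q, lcm(k, h) | q. Because l = i and l | q, i | q. Since lcm(k, h) | q, lcm(lcm(k, h), i) | q.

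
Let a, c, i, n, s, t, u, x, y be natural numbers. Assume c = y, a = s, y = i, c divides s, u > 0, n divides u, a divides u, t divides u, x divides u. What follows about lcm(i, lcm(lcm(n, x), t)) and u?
lcm(i, lcm(lcm(n, x), t)) ≤ u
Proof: From c = y and c divides s, y divides s. y = i, so i divides s. a = s and a divides u, therefore s divides u. Since i divides s, i divides u. Since n divides u and x divides u, lcm(n, x) divides u. t divides u, so lcm(lcm(n, x), t) divides u. Because i divides u, lcm(i, lcm(lcm(n, x), t)) divides u. Since u > 0, lcm(i, lcm(lcm(n, x), t)) ≤ u.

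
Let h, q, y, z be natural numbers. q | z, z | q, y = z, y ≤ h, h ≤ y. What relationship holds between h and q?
h = q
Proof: h ≤ y and y ≤ h, therefore h = y. y = z, so h = z. From z | q and q | z, z = q. h = z, so h = q.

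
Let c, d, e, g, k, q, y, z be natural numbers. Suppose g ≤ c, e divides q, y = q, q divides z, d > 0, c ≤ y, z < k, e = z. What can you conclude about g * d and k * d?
g * d < k * d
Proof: g ≤ c and c ≤ y, thus g ≤ y. Since y = q, g ≤ q. e = z and e divides q, therefore z divides q. Since q divides z, z = q. z < k, so q < k. From g ≤ q, g < k. Using d > 0, by multiplying by a positive, g * d < k * d.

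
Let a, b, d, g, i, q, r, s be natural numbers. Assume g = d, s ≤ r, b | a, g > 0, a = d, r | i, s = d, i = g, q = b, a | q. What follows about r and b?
r = b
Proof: q = b and a | q, therefore a | b. From b | a, b = a. Since a = d, b = d. Since s = d and s ≤ r, d ≤ r. Because i = g and r | i, r | g. Because g > 0, r ≤ g. g = d, so r ≤ d. Since d ≤ r, d = r. Since b = d, b = r. Then r = b.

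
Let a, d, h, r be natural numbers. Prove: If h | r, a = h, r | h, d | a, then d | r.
h | r and r | h, hence h = r. Since a = h, a = r. Since d | a, d | r.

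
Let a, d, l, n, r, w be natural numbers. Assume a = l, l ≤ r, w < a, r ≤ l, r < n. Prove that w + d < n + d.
a = l and w < a, thus w < l. r ≤ l and l ≤ r, hence r = l. r < n, so l < n. w < l, so w < n. Then w + d < n + d.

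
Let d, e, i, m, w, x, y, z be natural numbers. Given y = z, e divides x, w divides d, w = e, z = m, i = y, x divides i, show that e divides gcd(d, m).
w = e and w divides d, thus e divides d. i = y and y = z, therefore i = z. From z = m, i = m. e divides x and x divides i, so e divides i. Since i = m, e divides m. From e divides d, e divides gcd(d, m).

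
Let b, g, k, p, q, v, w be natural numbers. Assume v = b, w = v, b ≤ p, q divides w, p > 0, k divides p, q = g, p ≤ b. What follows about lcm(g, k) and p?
lcm(g, k) ≤ p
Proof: b ≤ p and p ≤ b, so b = p. Since v = b, v = p. w = v and q divides w, so q divides v. Because v = p, q divides p. Since q = g, g divides p. Since k divides p, lcm(g, k) divides p. Since p > 0, lcm(g, k) ≤ p.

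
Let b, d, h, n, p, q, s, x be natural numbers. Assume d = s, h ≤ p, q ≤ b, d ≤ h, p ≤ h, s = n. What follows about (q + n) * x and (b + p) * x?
(q + n) * x ≤ (b + p) * x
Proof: h ≤ p and p ≤ h, hence h = p. d = s and s = n, so d = n. d ≤ h, so n ≤ h. h = p, so n ≤ p. q ≤ b, so q + n ≤ b + p. Then (q + n) * x ≤ (b + p) * x.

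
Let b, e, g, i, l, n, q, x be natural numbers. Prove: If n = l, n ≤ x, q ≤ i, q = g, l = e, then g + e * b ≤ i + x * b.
Since q = g and q ≤ i, g ≤ i. Because n = l and l = e, n = e. Since n ≤ x, e ≤ x. Then e * b ≤ x * b. From g ≤ i, g + e * b ≤ i + x * b.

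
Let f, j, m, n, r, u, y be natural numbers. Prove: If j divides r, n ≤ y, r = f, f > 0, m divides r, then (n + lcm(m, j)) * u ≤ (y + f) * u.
Since m divides r and j divides r, lcm(m, j) divides r. Since r = f, lcm(m, j) divides f. f > 0, so lcm(m, j) ≤ f. n ≤ y, so n + lcm(m, j) ≤ y + f. By multiplying by a non-negative, (n + lcm(m, j)) * u ≤ (y + f) * u.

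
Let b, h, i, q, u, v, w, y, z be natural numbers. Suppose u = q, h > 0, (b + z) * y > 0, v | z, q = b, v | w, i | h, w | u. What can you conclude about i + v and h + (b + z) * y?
i + v ≤ h + (b + z) * y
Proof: Because i | h and h > 0, i ≤ h. u = q and q = b, thus u = b. Since v | w and w | u, v | u. Because u = b, v | b. v | z, so v | b + z. Then v | (b + z) * y. Since (b + z) * y > 0, v ≤ (b + z) * y. Because i ≤ h, i + v ≤ h + (b + z) * y.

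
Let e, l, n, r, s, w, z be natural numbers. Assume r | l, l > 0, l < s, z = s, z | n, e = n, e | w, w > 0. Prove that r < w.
r | l and l > 0, hence r ≤ l. l < s, so r < s. e = n and e | w, so n | w. Because z | n, z | w. w > 0, so z ≤ w. z = s, so s ≤ w. Since r < s, r < w.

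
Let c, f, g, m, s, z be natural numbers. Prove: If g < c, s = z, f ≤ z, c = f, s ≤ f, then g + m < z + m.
s = z and s ≤ f, so z ≤ f. f ≤ z, so f = z. c = f, so c = z. Since g < c, g < z. Then g + m < z + m.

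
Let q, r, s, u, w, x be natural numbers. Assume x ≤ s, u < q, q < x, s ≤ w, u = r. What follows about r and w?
r < w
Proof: u = r and u < q, thus r < q. x ≤ s and s ≤ w, so x ≤ w. q < x, so q < w. Since r < q, r < w.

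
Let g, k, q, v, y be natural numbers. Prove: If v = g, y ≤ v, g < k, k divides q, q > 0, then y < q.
From v = g and y ≤ v, y ≤ g. Since g < k, y < k. k divides q and q > 0, therefore k ≤ q. y < k, so y < q.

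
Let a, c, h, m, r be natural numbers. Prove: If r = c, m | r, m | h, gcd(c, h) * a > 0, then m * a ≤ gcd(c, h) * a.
r = c and m | r, so m | c. Since m | h, m | gcd(c, h). Then m * a | gcd(c, h) * a. Since gcd(c, h) * a > 0, m * a ≤ gcd(c, h) * a.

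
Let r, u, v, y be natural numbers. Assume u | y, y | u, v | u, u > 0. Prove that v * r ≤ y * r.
u | y and y | u, therefore u = y. From v | u and u > 0, v ≤ u. u = y, so v ≤ y. Then v * r ≤ y * r.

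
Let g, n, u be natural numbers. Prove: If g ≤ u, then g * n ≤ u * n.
g ≤ u. By multiplying by a non-negative, g * n ≤ u * n.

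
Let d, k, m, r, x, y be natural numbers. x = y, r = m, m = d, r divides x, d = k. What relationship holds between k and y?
k divides y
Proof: Since r = m and m = d, r = d. Since d = k, r = k. From x = y and r divides x, r divides y. r = k, so k divides y.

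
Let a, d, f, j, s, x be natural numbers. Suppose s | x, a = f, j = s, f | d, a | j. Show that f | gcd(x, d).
Because j = s and a | j, a | s. Because s | x, a | x. a = f, so f | x. Since f | d, f | gcd(x, d).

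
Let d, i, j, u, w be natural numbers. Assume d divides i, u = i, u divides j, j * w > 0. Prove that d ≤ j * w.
u = i and u divides j, therefore i divides j. Since d divides i, d divides j. Then d divides j * w. Since j * w > 0, d ≤ j * w.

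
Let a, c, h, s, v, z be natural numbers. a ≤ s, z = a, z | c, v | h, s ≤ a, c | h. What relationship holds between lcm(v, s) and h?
lcm(v, s) | h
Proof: a ≤ s and s ≤ a, so a = s. Because z = a and z | c, a | c. Since a = s, s | c. c | h, so s | h. v | h, so lcm(v, s) | h.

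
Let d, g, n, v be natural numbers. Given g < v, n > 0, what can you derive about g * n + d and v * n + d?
g * n + d < v * n + d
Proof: g < v and n > 0, so g * n < v * n. Then g * n + d < v * n + d.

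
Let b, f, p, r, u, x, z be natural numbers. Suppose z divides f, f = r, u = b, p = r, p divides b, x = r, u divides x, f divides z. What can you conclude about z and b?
z = b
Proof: z divides f and f divides z, thus z = f. Since f = r, z = r. Since p = r and p divides b, r divides b. Since x = r and u divides x, u divides r. Since u = b, b divides r. r divides b, so r = b. z = r, so z = b.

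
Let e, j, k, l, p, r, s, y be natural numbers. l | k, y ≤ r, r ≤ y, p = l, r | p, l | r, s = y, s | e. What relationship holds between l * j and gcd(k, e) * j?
l * j | gcd(k, e) * j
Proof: Since y ≤ r and r ≤ y, y = r. Because p = l and r | p, r | l. l | r, so r = l. Since y = r, y = l. s = y and s | e, hence y | e. y = l, so l | e. Since l | k, l | gcd(k, e). Then l * j | gcd(k, e) * j.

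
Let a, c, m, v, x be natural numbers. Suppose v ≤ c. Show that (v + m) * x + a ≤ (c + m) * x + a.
v ≤ c, thus v + m ≤ c + m. Then (v + m) * x ≤ (c + m) * x. Then (v + m) * x + a ≤ (c + m) * x + a.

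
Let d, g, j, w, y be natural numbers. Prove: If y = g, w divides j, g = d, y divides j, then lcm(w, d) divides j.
From y = g and g = d, y = d. Since y divides j, d divides j. From w divides j, lcm(w, d) divides j.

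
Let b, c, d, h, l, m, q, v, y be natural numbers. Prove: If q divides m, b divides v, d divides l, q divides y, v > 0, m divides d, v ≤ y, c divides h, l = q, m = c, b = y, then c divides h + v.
From b = y and b divides v, y divides v. v > 0, so y ≤ v. v ≤ y, so y = v. From m divides d and d divides l, m divides l. l = q, so m divides q. q divides m, so q = m. Since q divides y, m divides y. m = c, so c divides y. y = v, so c divides v. Since c divides h, c divides h + v.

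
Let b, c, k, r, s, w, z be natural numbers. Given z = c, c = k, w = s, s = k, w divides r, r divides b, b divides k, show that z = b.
z = c and c = k, so z = k. From w = s and s = k, w = k. w divides r and r divides b, hence w divides b. w = k, so k divides b. Because b divides k, k = b. Since z = k, z = b.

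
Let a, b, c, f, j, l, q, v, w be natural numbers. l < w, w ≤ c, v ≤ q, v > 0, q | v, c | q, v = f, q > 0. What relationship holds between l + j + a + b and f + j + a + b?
l + j + a + b < f + j + a + b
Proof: l < w and w ≤ c, thus l < c. q | v and v > 0, so q ≤ v. Since v ≤ q, q = v. v = f, so q = f. c | q and q > 0, therefore c ≤ q. q = f, so c ≤ f. Since l < c, l < f. Then l + j < f + j. Then l + j + a < f + j + a. Then l + j + a + b < f + j + a + b.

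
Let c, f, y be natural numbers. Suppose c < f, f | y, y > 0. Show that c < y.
f | y and y > 0, so f ≤ y. Since c < f, c < y.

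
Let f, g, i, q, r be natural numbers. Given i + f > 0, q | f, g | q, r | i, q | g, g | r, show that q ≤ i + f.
g | q and q | g, thus g = q. Because g | r and r | i, g | i. Since g = q, q | i. q | f, so q | i + f. Since i + f > 0, q ≤ i + f.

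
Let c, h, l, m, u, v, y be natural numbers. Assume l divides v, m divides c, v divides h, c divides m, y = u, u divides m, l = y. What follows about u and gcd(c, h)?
u divides gcd(c, h)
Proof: m divides c and c divides m, so m = c. u divides m, so u divides c. l = y and l divides v, thus y divides v. Since y = u, u divides v. Since v divides h, u divides h. Since u divides c, u divides gcd(c, h).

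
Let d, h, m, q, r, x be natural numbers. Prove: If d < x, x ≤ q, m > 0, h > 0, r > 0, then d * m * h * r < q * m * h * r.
d < x and x ≤ q, thus d < q. Since m > 0, by multiplying by a positive, d * m < q * m. Combining with h > 0, by multiplying by a positive, d * m * h < q * m * h. From r > 0, by multiplying by a positive, d * m * h * r < q * m * h * r.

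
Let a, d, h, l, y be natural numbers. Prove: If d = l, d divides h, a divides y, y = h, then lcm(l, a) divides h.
Because d = l and d divides h, l divides h. y = h and a divides y, therefore a divides h. Since l divides h, lcm(l, a) divides h.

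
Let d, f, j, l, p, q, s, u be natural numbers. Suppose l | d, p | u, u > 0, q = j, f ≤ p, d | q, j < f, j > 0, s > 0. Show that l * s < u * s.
l | d and d | q, so l | q. q = j, so l | j. Since j > 0, l ≤ j. p | u and u > 0, hence p ≤ u. Since f ≤ p, f ≤ u. j < f, so j < u. l ≤ j, so l < u. From s > 0, l * s < u * s.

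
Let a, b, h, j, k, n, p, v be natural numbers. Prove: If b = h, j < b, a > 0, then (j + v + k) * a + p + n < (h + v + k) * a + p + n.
b = h and j < b, thus j < h. Then j + v < h + v. Then j + v + k < h + v + k. Combining with a > 0, by multiplying by a positive, (j + v + k) * a < (h + v + k) * a. Then (j + v + k) * a + p < (h + v + k) * a + p. Then (j + v + k) * a + p + n < (h + v + k) * a + p + n.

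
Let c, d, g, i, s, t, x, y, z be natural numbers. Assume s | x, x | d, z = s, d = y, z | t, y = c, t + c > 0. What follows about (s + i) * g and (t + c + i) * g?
(s + i) * g ≤ (t + c + i) * g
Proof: z = s and z | t, hence s | t. d = y and x | d, hence x | y. Since s | x, s | y. y = c, so s | c. Because s | t, s | t + c. Since t + c > 0, s ≤ t + c. Then s + i ≤ t + c + i. Then (s + i) * g ≤ (t + c + i) * g.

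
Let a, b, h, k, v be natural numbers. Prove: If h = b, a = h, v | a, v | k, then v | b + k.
From a = h and v | a, v | h. Since h = b, v | b. v | k, so v | b + k.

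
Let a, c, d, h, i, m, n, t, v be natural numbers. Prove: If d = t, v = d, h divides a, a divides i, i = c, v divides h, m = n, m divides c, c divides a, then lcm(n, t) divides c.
Since m = n and m divides c, n divides c. From v = d and d = t, v = t. Because i = c and a divides i, a divides c. Since c divides a, a = c. v divides h and h divides a, hence v divides a. Since a = c, v divides c. Since v = t, t divides c. n divides c, so lcm(n, t) divides c.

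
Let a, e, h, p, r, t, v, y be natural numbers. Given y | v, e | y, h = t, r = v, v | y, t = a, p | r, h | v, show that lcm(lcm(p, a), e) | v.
Since r = v and p | r, p | v. h = t and t = a, thus h = a. Since h | v, a | v. Since p | v, lcm(p, a) | v. From y | v and v | y, y = v. Because e | y, e | v. lcm(p, a) | v, so lcm(lcm(p, a), e) | v.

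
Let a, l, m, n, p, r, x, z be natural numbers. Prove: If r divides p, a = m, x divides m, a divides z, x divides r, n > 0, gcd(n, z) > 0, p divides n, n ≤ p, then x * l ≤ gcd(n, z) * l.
p divides n and n > 0, thus p ≤ n. Since n ≤ p, p = n. x divides r and r divides p, hence x divides p. Since p = n, x divides n. a = m and a divides z, thus m divides z. From x divides m, x divides z. x divides n, so x divides gcd(n, z). Because gcd(n, z) > 0, x ≤ gcd(n, z). By multiplying by a non-negative, x * l ≤ gcd(n, z) * l.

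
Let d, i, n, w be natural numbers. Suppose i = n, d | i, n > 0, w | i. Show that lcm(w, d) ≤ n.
w | i and d | i, therefore lcm(w, d) | i. i = n, so lcm(w, d) | n. n > 0, so lcm(w, d) ≤ n.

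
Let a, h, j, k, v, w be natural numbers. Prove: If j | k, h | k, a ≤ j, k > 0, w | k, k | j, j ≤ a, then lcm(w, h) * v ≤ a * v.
k | j and j | k, thus k = j. j ≤ a and a ≤ j, thus j = a. Since k = j, k = a. w | k and h | k, therefore lcm(w, h) | k. Since k > 0, lcm(w, h) ≤ k. Since k = a, lcm(w, h) ≤ a. Then lcm(w, h) * v ≤ a * v.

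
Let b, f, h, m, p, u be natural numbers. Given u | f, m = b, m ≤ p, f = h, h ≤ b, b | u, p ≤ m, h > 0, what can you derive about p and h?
p = h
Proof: p ≤ m and m ≤ p, hence p = m. Since m = b, p = b. b | u and u | f, hence b | f. f = h, so b | h. Since h > 0, b ≤ h. Since h ≤ b, b = h. Since p = b, p = h.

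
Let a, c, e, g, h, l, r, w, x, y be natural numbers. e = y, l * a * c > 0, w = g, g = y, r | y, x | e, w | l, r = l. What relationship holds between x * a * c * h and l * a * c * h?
x * a * c * h ≤ l * a * c * h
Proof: w = g and g = y, therefore w = y. Since w | l, y | l. Since r = l and r | y, l | y. From y | l, y = l. Since e = y and x | e, x | y. Since y = l, x | l. Then x * a | l * a. Then x * a * c | l * a * c. Since l * a * c > 0, x * a * c ≤ l * a * c. Then x * a * c * h ≤ l * a * c * h.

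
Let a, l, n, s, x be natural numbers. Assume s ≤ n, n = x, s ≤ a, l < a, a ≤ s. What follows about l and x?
l < x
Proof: Since a ≤ s and s ≤ a, a = s. Since l < a, l < s. Because n = x and s ≤ n, s ≤ x. From l < s, l < x.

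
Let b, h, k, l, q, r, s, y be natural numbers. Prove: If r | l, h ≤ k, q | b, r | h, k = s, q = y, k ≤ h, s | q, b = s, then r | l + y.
From b = s and q | b, q | s. Since s | q, s = q. k = s, so k = q. From q = y, k = y. From h ≤ k and k ≤ h, h = k. Since r | h, r | k. k = y, so r | y. Since r | l, r | l + y.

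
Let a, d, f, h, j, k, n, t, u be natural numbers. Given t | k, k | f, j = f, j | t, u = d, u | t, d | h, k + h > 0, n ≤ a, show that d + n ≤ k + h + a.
j = f and j | t, hence f | t. Since k | f, k | t. From t | k, t = k. u = d and u | t, so d | t. Since t = k, d | k. d | h, so d | k + h. Since k + h > 0, d ≤ k + h. Since n ≤ a, d + n ≤ k + h + a.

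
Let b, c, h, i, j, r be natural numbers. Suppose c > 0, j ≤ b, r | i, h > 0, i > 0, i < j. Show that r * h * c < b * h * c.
r | i and i > 0, hence r ≤ i. Since i < j and j ≤ b, i < b. r ≤ i, so r < b. Since h > 0, r * h < b * h. Since c > 0, r * h * c < b * h * c.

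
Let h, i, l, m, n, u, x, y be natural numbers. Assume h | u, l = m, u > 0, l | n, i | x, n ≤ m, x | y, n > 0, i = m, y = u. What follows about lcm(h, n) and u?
lcm(h, n) ≤ u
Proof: l | n and n > 0, so l ≤ n. l = m, so m ≤ n. n ≤ m, so m = n. i = m and i | x, hence m | x. Since m = n, n | x. From y = u and x | y, x | u. Since n | x, n | u. h | u, so lcm(h, n) | u. u > 0, so lcm(h, n) ≤ u.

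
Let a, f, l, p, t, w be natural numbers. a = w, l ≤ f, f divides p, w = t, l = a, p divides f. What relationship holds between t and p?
t ≤ p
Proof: Because l = a and a = w, l = w. w = t, so l = t. f divides p and p divides f, thus f = p. l ≤ f, so l ≤ p. l = t, so t ≤ p.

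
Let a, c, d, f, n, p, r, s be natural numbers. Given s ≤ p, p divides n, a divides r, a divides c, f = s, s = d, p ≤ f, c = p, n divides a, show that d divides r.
f = s and p ≤ f, therefore p ≤ s. s ≤ p, so p = s. Since s = d, p = d. c = p and a divides c, thus a divides p. p divides n and n divides a, thus p divides a. Since a divides p, a = p. Since a divides r, p divides r. Since p = d, d divides r.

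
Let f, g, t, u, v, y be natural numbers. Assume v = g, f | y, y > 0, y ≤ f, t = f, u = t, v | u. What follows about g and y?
g ≤ y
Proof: f | y and y > 0, thus f ≤ y. Since y ≤ f, f = y. u = t and v | u, so v | t. t = f, so v | f. f = y, so v | y. v = g, so g | y. y > 0, so g ≤ y.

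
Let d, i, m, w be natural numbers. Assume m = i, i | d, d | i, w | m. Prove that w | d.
i | d and d | i, therefore i = d. m = i, so m = d. From w | m, w | d.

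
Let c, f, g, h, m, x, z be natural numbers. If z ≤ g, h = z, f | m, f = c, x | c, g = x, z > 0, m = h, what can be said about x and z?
x = z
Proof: Since g = x and z ≤ g, z ≤ x. Because m = h and h = z, m = z. f = c and f | m, therefore c | m. Because m = z, c | z. Since x | c, x | z. z > 0, so x ≤ z. Since z ≤ x, z = x. Then x = z.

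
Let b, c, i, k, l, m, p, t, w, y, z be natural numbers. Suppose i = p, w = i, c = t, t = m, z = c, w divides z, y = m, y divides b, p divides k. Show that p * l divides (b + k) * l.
From c = t and t = m, c = m. Because z = c and w divides z, w divides c. Since c = m, w divides m. w = i, so i divides m. Since y = m and y divides b, m divides b. Since i divides m, i divides b. Since i = p, p divides b. Since p divides k, p divides b + k. Then p * l divides (b + k) * l.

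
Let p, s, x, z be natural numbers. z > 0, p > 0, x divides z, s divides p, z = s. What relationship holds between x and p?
x ≤ p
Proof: Because x divides z and z > 0, x ≤ z. z = s, so x ≤ s. Since s divides p and p > 0, s ≤ p. From x ≤ s, x ≤ p.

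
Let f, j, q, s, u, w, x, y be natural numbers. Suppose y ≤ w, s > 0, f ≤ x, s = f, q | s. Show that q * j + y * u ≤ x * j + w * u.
Because q | s and s > 0, q ≤ s. s = f, so q ≤ f. f ≤ x, so q ≤ x. Then q * j ≤ x * j. y ≤ w, hence y * u ≤ w * u. Because q * j ≤ x * j, q * j + y * u ≤ x * j + w * u.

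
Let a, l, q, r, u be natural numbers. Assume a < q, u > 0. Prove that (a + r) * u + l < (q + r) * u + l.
a < q, hence a + r < q + r. Since u > 0, (a + r) * u < (q + r) * u. Then (a + r) * u + l < (q + r) * u + l.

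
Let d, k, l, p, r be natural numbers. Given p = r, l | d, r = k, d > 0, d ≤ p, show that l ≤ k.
p = r and r = k, therefore p = k. l | d and d > 0, so l ≤ d. Since d ≤ p, l ≤ p. p = k, so l ≤ k.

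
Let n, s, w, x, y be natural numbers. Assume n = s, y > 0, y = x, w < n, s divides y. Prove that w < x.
Since n = s and w < n, w < s. Since s divides y and y > 0, s ≤ y. Since y = x, s ≤ x. w < s, so w < x.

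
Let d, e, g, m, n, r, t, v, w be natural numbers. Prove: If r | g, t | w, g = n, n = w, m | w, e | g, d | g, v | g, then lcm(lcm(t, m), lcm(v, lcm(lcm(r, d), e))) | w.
Because t | w and m | w, lcm(t, m) | w. Since g = n and n = w, g = w. r | g and d | g, therefore lcm(r, d) | g. Since e | g, lcm(lcm(r, d), e) | g. v | g, so lcm(v, lcm(lcm(r, d), e)) | g. Since g = w, lcm(v, lcm(lcm(r, d), e)) | w. Since lcm(t, m) | w, lcm(lcm(t, m), lcm(v, lcm(lcm(r, d), e))) | w.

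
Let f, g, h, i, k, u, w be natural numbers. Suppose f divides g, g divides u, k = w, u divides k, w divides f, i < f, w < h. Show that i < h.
Since f divides g and g divides u, f divides u. k = w and u divides k, so u divides w. From f divides u, f divides w. w divides f, so f = w. i < f, so i < w. Since w < h, i < h.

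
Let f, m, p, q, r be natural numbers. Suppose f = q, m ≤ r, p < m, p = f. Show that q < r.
p = f and p < m, hence f < m. Since m ≤ r, f < r. Because f = q, q < r.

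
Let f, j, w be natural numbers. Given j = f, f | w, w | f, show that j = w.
From f | w and w | f, f = w. From j = f, j = w.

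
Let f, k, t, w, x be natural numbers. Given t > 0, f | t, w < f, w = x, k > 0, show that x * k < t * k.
From w = x and w < f, x < f. Since f | t and t > 0, f ≤ t. Since x < f, x < t. k > 0, so x * k < t * k.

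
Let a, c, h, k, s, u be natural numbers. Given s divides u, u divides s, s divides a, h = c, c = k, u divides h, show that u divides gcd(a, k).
s divides u and u divides s, so s = u. s divides a, so u divides a. Because h = c and c = k, h = k. Since u divides h, u divides k. From u divides a, u divides gcd(a, k).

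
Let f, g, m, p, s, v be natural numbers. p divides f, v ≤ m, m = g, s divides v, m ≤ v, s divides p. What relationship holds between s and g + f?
s divides g + f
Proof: v ≤ m and m ≤ v, therefore v = m. m = g, so v = g. Since s divides v, s divides g. Because s divides p and p divides f, s divides f. s divides g, so s divides g + f.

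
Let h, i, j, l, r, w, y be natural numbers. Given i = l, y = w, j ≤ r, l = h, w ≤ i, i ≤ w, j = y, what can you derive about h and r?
h ≤ r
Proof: Since i = l and l = h, i = h. w ≤ i and i ≤ w, so w = i. j = y and y = w, thus j = w. j ≤ r, so w ≤ r. w = i, so i ≤ r. Since i = h, h ≤ r.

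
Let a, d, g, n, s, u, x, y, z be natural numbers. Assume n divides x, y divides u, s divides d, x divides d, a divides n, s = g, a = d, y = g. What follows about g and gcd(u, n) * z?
g divides gcd(u, n) * z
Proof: From y = g and y divides u, g divides u. a = d and a divides n, thus d divides n. Because n divides x and x divides d, n divides d. From d divides n, d = n. s = g and s divides d, so g divides d. d = n, so g divides n. g divides u, so g divides gcd(u, n). Then g divides gcd(u, n) * z.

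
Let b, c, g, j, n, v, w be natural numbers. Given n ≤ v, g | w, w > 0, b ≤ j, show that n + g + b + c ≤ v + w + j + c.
g | w and w > 0, so g ≤ w. From b ≤ j, g + b ≤ w + j. Then g + b + c ≤ w + j + c. Since n ≤ v, n + g + b + c ≤ v + w + j + c.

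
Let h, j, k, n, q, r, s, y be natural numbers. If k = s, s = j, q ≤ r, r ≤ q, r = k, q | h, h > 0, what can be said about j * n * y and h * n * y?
j * n * y ≤ h * n * y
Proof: k = s and s = j, hence k = j. q ≤ r and r ≤ q, hence q = r. Since r = k, q = k. Since q | h, k | h. Since k = j, j | h. Since h > 0, j ≤ h. Then j * n ≤ h * n. Then j * n * y ≤ h * n * y.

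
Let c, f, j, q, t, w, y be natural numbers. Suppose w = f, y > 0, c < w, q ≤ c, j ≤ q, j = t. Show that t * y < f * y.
j = t and j ≤ q, hence t ≤ q. q ≤ c and c < w, so q < w. Since t ≤ q, t < w. Since w = f, t < f. Since y > 0, t * y < f * y.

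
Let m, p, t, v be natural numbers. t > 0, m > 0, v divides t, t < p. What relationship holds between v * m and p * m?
v * m < p * m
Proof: v divides t and t > 0, hence v ≤ t. t < p, so v < p. Since m > 0, by multiplying by a positive, v * m < p * m.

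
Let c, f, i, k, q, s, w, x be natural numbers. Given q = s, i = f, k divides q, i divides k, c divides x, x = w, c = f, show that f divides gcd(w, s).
Since c = f and c divides x, f divides x. Since x = w, f divides w. i divides k and k divides q, thus i divides q. Since q = s, i divides s. Since i = f, f divides s. Since f divides w, f divides gcd(w, s).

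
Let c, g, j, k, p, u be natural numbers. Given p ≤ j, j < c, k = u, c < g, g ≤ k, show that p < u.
p ≤ j and j < c, so p < c. Because c < g and g ≤ k, c < k. k = u, so c < u. p < c, so p < u.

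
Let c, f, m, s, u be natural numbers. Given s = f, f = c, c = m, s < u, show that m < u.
Because s = f and f = c, s = c. c = m, so s = m. Because s < u, m < u.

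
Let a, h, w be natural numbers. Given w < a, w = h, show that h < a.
Since w = h and w < a, by substitution, h < a.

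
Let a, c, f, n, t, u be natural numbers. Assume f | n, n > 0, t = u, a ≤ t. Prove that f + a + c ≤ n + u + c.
Because f | n and n > 0, f ≤ n. Because t = u and a ≤ t, a ≤ u. Since f ≤ n, f + a ≤ n + u. Then f + a + c ≤ n + u + c.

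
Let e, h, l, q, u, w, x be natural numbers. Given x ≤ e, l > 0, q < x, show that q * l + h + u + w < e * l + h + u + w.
q < x and x ≤ e, hence q < e. Since l > 0, by multiplying by a positive, q * l < e * l. Then q * l + h < e * l + h. Then q * l + h + u < e * l + h + u. Then q * l + h + u + w < e * l + h + u + w.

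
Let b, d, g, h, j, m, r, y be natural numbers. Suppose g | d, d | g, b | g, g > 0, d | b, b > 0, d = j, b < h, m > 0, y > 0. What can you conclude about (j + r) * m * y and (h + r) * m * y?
(j + r) * m * y < (h + r) * m * y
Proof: g | d and d | g, therefore g = d. b | g and g > 0, thus b ≤ g. Since g = d, b ≤ d. Because d | b and b > 0, d ≤ b. Since b ≤ d, b = d. Because d = j, b = j. Since b < h, j < h. Then j + r < h + r. m > 0, so (j + r) * m < (h + r) * m. From y > 0, (j + r) * m * y < (h + r) * m * y.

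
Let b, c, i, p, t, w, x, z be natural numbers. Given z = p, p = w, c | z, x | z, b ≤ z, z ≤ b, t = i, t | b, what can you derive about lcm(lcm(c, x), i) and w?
lcm(lcm(c, x), i) | w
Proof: z = p and p = w, therefore z = w. c | z and x | z, hence lcm(c, x) | z. b ≤ z and z ≤ b, hence b = z. t = i and t | b, so i | b. b = z, so i | z. Since lcm(c, x) | z, lcm(lcm(c, x), i) | z. Since z = w, lcm(lcm(c, x), i) | w.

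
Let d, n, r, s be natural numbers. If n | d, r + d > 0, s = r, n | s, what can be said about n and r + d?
n ≤ r + d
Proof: Because s = r and n | s, n | r. Since n | d, n | r + d. r + d > 0, so n ≤ r + d.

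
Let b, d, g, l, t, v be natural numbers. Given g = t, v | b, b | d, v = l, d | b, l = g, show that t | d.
b | d and d | b, thus b = d. Since l = g and g = t, l = t. Because v = l and v | b, l | b. l = t, so t | b. b = d, so t | d.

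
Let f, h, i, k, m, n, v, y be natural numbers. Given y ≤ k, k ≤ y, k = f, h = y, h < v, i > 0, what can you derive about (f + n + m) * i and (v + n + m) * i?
(f + n + m) * i < (v + n + m) * i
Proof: y ≤ k and k ≤ y, thus y = k. k = f, so y = f. h = y and h < v, hence y < v. Since y = f, f < v. Then f + n < v + n. Then f + n + m < v + n + m. Since i > 0, (f + n + m) * i < (v + n + m) * i.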